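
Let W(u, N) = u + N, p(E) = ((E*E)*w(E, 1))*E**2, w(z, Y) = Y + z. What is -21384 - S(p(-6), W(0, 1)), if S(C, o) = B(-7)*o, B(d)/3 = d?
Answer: -21363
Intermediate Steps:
B(d) = 3*d
p(E) = E**4*(1 + E) (p(E) = ((E*E)*(1 + E))*E**2 = (E**2*(1 + E))*E**2 = E**4*(1 + E))
W(u, N) = N + u
S(C, o) = -21*o (S(C, o) = (3*(-7))*o = -21*o)
-21384 - S(p(-6), W(0, 1)) = -21384 - (-21)*(1 + 0) = -21384 - (-21) = -21384 - 1*(-21) = -21384 + 21 = -21363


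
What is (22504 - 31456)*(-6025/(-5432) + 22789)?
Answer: -138527581887/679 ≈ -2.0402e+8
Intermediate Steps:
(22504 - 31456)*(-6025/(-5432) + 22789) = -8952*(-6025*(-1/5432) + 22789) = -8952*(6025/5432 + 22789) = -8952*123795873/5432 = -138527581887/679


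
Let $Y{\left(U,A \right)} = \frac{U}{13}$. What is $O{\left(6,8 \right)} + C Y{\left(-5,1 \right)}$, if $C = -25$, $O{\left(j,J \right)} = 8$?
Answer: $\frac{229}{13} \approx 17.615$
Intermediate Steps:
$Y{\left(U,A \right)} = \frac{U}{13}$ ($Y{\left(U,A \right)} = U \frac{1}{13} = \frac{U}{13}$)
$O{\left(6,8 \right)} + C Y{\left(-5,1 \right)} = 8 - 25 \cdot \frac{1}{13} \left(-5\right) = 8 - - \frac{125}{13} = 8 + \frac{125}{13} = \frac{229}{13}$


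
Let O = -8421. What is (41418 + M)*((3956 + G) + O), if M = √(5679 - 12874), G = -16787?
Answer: -880215336 - 21252*I*√7195 ≈ -8.8022e+8 - 1.8027e+6*I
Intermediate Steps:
M = I*√7195 (M = √(-7195) = I*√7195 ≈ 84.823*I)
(41418 + M)*((3956 + G) + O) = (41418 + I*√7195)*((3956 - 16787) - 8421) = (41418 + I*√7195)*(-12831 - 8421) = (41418 + I*√7195)*(-21252) = -880215336 - 21252*I*√7195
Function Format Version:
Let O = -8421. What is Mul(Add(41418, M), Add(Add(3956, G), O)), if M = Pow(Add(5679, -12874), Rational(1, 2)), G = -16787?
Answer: Add(-880215336, Mul(-21252, I, Pow(7195, Rational(1, 2)))) ≈ Add(-8.8022e+8, Mul(-1.8027e+6, I))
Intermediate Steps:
M = Mul(I, Pow(7195, Rational(1, 2))) (M = Pow(-7195, Rational(1, 2)) = Mul(I, Pow(7195, Rational(1, 2))) ≈ Mul(84.823, I))
Mul(Add(41418, M), Add(Add(3956, G), O)) = Mul(Add(41418, Mul(I, Pow(7195, Rational(1, 2)))), Add(Add(3956, -16787), -8421)) = Mul(Add(41418, Mul(I, Pow(7195, Rational(1, 2)))), Add(-12831, -8421)) = Mul(Add(41418, Mul(I, Pow(7195, Rational(1, 2)))), -21252) = Add(-880215336, Mul(-21252, I, Pow(7195, Rational(1, 2))))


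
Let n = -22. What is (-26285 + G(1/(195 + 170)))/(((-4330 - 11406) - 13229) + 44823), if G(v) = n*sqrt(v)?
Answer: -26285/15858 - 11*sqrt(365)/2894085 ≈ -1.6576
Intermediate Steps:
G(v) = -22*sqrt(v)
(-26285 + G(1/(195 + 170)))/(((-4330 - 11406) - 13229) + 44823) = (-26285 - 22/sqrt(195 + 170))/(((-4330 - 11406) - 13229) + 44823) = (-26285 - 22*sqrt(365)/365)/((-15736 - 13229) + 44823) = (-26285 - 22*sqrt(365)/365)/(-28965 + 44823) = (-26285 - 22*sqrt(365)/365)/15858 = (-26285 - 22*sqrt(365)/365)*(1/15858) = -26285/15858 - 11*sqrt(365)/2894085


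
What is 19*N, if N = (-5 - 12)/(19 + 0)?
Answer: -17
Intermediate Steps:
N = -17/19 ≈ -0.89474
19*N = 19*(-17/19) = -17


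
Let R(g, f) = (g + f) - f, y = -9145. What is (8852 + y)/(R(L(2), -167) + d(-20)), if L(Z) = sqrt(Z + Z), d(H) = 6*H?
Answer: 293/118 ≈ 2.4831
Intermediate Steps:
L(Z) = sqrt(2)*sqrt(Z) (L(Z) = sqrt(2*Z) = sqrt(2)*sqrt(Z))
R(g, f) = g (R(g, f) = (f + g) - f = g)
(8852 + y)/(R(L(2), -167) + d(-20)) = (8852 - 9145)/(sqrt(2)*sqrt(2) + 6*(-20)) = -293/(2 - 120) = -293/(-118) = -293*(-1/118) = 293/118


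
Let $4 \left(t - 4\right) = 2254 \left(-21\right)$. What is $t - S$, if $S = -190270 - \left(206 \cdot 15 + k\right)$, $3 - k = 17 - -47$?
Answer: $\frac{362939}{2} \approx 1.8147 \cdot 10^{5}$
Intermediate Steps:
$k = -61$ ($k = 3 - \left(17 - -47\right) = 3 - \left(17 + 47\right) = 3 - 64 = -61$)
$t = - \frac{23659}{2}$ ($t = 4 + \frac{2254 \left(-21\right)}{4} = 4 + \frac{1}{4} \left(-47334\right) = 4 - \frac{23667}{2} = - \frac{23659}{2} \approx -11830.0$)
$S = -193299$ ($S = -190270 - \left(206 \cdot 15 - 61\right) = -190270 - \left(3090 - 61\right) = -190270 - 3029 = -193299$)
$t - S = - \frac{23659}{2} - -193299 = - \frac{23659}{2} + 193299 = \frac{362939}{2}$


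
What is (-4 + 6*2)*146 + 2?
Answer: 1170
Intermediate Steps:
(-4 + 6*2)*146 + 2 = (-4 + 12)*146 + 2 = 8*146 + 2 = 1168 + 2 = 1170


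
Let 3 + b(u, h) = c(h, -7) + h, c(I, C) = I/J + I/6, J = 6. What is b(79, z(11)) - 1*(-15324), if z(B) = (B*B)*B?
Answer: 51287/3 ≈ 17096.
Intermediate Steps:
z(B) = B³ (z(B) = B²*B = B³)
c(I, C) = I/3 (c(I, C) = I/6 + I/6 = I/3)
b(u, h) = -3 + 4*h/3 (b(u, h) = -3 + (h/3 + h) = -3 + 4*h/3)
b(79, z(11)) - 1*(-15324) = (-3 + (4/3)*11³) - 1*(-15324) = (-3 + (4/3)*1331) + 15324 = (-3 + 5324/3) + 15324 = 5315/3 + 15324 = 51287/3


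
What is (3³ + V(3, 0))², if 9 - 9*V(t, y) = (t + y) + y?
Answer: 6889/9 ≈ 765.44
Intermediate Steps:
V(t, y) = 1 - 2*y/9 - t/9 (V(t, y) = 1 - ((t + y) + y)/9 = 1 - (t + 2*y)/9 = 1 + (-2*y/9 - t/9) = 1 - 2*y/9 - t/9)
(3³ + V(3, 0))² = (3³ + (1 - 2/9*0 - ⅑*3))² = (27 + (1 + 0 - ⅓))² = (27 + ⅔)² = (83/3)² = 6889/9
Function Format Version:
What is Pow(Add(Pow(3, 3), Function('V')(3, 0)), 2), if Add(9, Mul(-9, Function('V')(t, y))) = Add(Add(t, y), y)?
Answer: Rational(6889, 9) ≈ 765.44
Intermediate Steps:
Function('V')(t, y) = Add(1, Mul(Rational(-2, 9), y), Mul(Rational(-1, 9), t)) (Function('V')(t, y) = Add(1, Mul(Rational(-1, 9), Add(Add(t, y), y))) = Add(1, Mul(Rational(-1, 9), Add(t, Mul(2, y)))) = Add(1, Add(Mul(Rational(-2, 9), y), Mul(Rational(-1, 9), t))) = Add(1, Mul(Rational(-2, 9), y), Mul(Rational(-1, 9), t)))
Pow(Add(Pow(3, 3), Function('V')(3, 0)), 2) = Pow(Add(Pow(3, 3), Add(1, Mul(Rational(-2, 9), 0), Mul(Rational(-1, 9), 3))), 2) = Pow(Add(27, Add(1, 0, Rational(-1, 3))), 2) = Pow(Add(27, Rational(2, 3)), 2) = Pow(Rational(83, 3), 2) = Rational(6889, 9)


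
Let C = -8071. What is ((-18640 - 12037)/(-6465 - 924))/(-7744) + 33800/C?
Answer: -1934297654867/461825977536 ≈ -4.1884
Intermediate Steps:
((-18640 - 12037)/(-6465 - 924))/(-7744) + 33800/C = ((-18640 - 12037)/(-6465 - 924))/(-7744) + 33800/(-8071) = -30677/(-7389)*(-1/7744) + 33800*(-1/8071) = -30677*(-1/7389)*(-1/7744) - 33800/8071 = (30677/7389)*(-1/7744) - 33800/8071 = -30677/57220416 - 33800/8071 = -1934297654867/461825977536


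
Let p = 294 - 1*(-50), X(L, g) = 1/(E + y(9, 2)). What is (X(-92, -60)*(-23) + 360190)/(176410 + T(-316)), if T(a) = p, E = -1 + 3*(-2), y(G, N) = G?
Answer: 240119/117836 ≈ 2.0377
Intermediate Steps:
E = -7 (E = -1 - 6 = -7)
X(L, g) = ½ (X(L, g) = 1/(-7 + 9) = 1/2 = ½)
p = 344 (p = 294 + 50 = 344)
T(a) = 344
(X(-92, -60)*(-23) + 360190)/(176410 + T(-316)) = ((½)*(-23) + 360190)/(176410 + 344) = (-23/2 + 360190)/176754 = (720357/2)*(1/176754) = 240119/117836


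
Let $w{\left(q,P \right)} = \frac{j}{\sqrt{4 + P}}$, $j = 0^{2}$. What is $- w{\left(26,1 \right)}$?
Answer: $0$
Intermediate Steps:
$j = 0$
$w{\left(q,P \right)} = 0$ ($w{\left(q,P \right)} = \frac{0}{\sqrt{4 + P}} = 0$)
$- w{\left(26,1 \right)} = \left(-1\right) 0 = 0$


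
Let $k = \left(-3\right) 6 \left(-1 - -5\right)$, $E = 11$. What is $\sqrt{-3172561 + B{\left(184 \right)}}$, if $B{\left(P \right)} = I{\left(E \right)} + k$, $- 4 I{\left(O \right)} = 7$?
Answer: $\frac{i \sqrt{12690539}}{2} \approx 1781.2 i$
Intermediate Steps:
$I{\left(O \right)} = - \frac{7}{4}$ ($I{\left(O \right)} = \left(- \frac{1}{4}\right) 7 = - \frac{7}{4}$)
$k = -72$ ($k = - 18 \left(-1 + 5\right) = \left(-18\right) 4 = -72$)
$B{\left(P \right)} = - \frac{295}{4}$ ($B{\left(P \right)} = - \frac{7}{4} - 72 = - \frac{295}{4}$)
$\sqrt{-3172561 + B{\left(184 \right)}} = \sqrt{-3172561 - \frac{295}{4}} = \sqrt{- \frac{12690539}{4}} = \frac{i \sqrt{12690539}}{2}$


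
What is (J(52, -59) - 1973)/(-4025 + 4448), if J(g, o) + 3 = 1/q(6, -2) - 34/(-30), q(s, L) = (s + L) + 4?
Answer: -236969/50760 ≈ -4.6684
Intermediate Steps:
q(s, L) = 4 + L + s (q(s, L) = (L + s) + 4 = 4 + L + s)
J(g, o) = -209/120 (J(g, o) = -3 + (1/(4 - 2 + 6) - 34/(-30)) = -3 + (1/8 - 34*(-1/30)) = -3 + (1*(⅛) + 17/15) = -3 + (⅛ + 17/15) = -3 + 151/120 = -209/120)
(J(52, -59) - 1973)/(-4025 + 4448) = (-209/120 - 1973)/(-4025 + 4448) = -236969/120/423 = -236969/120*1/423 = -236969/50760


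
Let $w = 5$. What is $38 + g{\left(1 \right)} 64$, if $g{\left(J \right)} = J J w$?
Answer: $358$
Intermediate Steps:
$g{\left(J \right)} = 5 J^{2}$ ($g{\left(J \right)} = J J 5 = J^{2} \cdot 5 = 5 J^{2}$)
$38 + g{\left(1 \right)} 64 = 38 + 5 \cdot 1^{2} \cdot 64 = 38 + 5 \cdot 1 \cdot 64 = 38 + 5 \cdot 64 = 38 + 320 = 358$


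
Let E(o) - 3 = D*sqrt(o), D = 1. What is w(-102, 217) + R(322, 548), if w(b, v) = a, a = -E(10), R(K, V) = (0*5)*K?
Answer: -3 - sqrt(10) ≈ -6.1623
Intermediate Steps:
E(o) = 3 + sqrt(o) (E(o) = 3 + 1*sqrt(o) = 3 + sqrt(o))
R(K, V) = 0 (R(K, V) = 0*K = 0)
a = -3 - sqrt(10) (a = -(3 + sqrt(10)) = -3 - sqrt(10) ≈ -6.1623)
w(b, v) = -3 - sqrt(10)
w(-102, 217) + R(322, 548) = (-3 - sqrt(10)) + 0 = -3 - sqrt(10)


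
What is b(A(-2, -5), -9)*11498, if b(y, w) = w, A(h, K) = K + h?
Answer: -103482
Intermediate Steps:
b(A(-2, -5), -9)*11498 = -9*11498 = -103482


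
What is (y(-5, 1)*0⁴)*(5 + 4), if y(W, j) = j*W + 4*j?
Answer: 0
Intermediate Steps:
y(W, j) = 4*j + W*j (y(W, j) = W*j + 4*j = 4*j + W*j)
(y(-5, 1)*0⁴)*(5 + 4) = ((1*(4 - 5))*0⁴)*(5 + 4) = ((1*(-1))*0)*9 = -1*0*9 = 0*9 = 0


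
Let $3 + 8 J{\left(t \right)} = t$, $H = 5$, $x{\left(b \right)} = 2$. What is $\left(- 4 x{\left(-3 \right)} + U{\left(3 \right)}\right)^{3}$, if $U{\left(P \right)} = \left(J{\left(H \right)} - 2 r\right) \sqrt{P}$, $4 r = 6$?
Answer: $- \frac{2113}{2} - \frac{37785 \sqrt{3}}{64} \approx -2079.1$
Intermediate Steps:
$r = \frac{3}{2}$ ($r = \frac{1}{4} \cdot 6 = \frac{3}{2} \approx 1.5$)
$J{\left(t \right)} = - \frac{3}{8} + \frac{t}{8}$
$U{\left(P \right)} = - \frac{11 \sqrt{P}}{4}$ ($U{\left(P \right)} = \left(\left(- \frac{3}{8} + \frac{1}{8} \cdot 5\right) - 3\right) \sqrt{P} = \left(\left(- \frac{3}{8} + \frac{5}{8}\right) - 3\right) \sqrt{P} = \left(\frac{1}{4} - 3\right) \sqrt{P} = - \frac{11 \sqrt{P}}{4}$)
$\left(- 4 x{\left(-3 \right)} + U{\left(3 \right)}\right)^{3} = \left(\left(-4\right) 2 - \frac{11 \sqrt{3}}{4}\right)^{3} = \left(-8 - \frac{11 \sqrt{3}}{4}\right)^{3}$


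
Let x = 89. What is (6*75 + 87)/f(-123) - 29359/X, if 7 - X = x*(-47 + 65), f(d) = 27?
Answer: 49976/1305 ≈ 38.296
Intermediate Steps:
X = -1595 (X = 7 - 89*(-47 + 65) = 7 - 89*18 = 7 - 1*1602 = 7 - 1602 = -1595)
(6*75 + 87)/f(-123) - 29359/X = (6*75 + 87)/27 - 29359/(-1595) = (450 + 87)*(1/27) - 29359*(-1/1595) = 537*(1/27) + 2669/145 = 179/9 + 2669/145 = 49976/1305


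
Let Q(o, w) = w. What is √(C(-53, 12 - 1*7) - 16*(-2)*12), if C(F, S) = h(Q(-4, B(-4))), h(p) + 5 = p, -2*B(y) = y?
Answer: √381 ≈ 19.519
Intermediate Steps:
B(y) = -y/2
h(p) = -5 + p
C(F, S) = -3 (C(F, S) = -5 - ½*(-4) = -5 + 2 = -3)
√(C(-53, 12 - 1*7) - 16*(-2)*12) = √(-3 - 16*(-2)*12) = √(-3 + 32*12) = √(-3 + 384) = √381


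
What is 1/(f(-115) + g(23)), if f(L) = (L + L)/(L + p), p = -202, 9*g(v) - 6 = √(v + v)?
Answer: 5666058/5577145 - 904401*√46/11154290 ≈ 0.46602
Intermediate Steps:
g(v) = ⅔ + √2*√v/9 (g(v) = ⅔ + √(v + v)/9 = ⅔ + √(2*v)/9 = ⅔ + (√2*√v)/9 = ⅔ + √2*√v/9)
f(L) = 2*L/(-202 + L) (f(L) = (L + L)/(L - 202) = (2*L)/(-202 + L) = 2*L/(-202 + L))
1/(f(-115) + g(23)) = 1/(2*(-115)/(-202 - 115) + (⅔ + √2*√23/9)) = 1/(2*(-115)/(-317) + (⅔ + √46/9)) = 1/(2*(-115)*(-1/317) + (⅔ + √46/9)) = 1/(230/317 + (⅔ + √46/9)) = 1/(1324/951 + √46/9)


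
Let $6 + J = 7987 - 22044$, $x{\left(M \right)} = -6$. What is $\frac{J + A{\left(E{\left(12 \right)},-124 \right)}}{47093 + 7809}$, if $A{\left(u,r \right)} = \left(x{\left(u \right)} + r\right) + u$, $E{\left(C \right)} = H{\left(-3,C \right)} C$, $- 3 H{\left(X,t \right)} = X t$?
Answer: $- \frac{14049}{54902} \approx -0.25589$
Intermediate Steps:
$H{\left(X,t \right)} = - \frac{X t}{3}$
$J = -14063$ ($J = -6 + \left(7987 - 22044\right) = -6 - 14057 = -14063$)
$E{\left(C \right)} = C^{2}$ ($E{\left(C \right)} = \left(- \frac{1}{3}\right) \left(-3\right) C C = C C = C^{2}$)
$A{\left(u,r \right)} = -6 + r + u$ ($A{\left(u,r \right)} = \left(-6 + r\right) + u = -6 + r + u$)
$\frac{J + A{\left(E{\left(12 \right)},-124 \right)}}{47093 + 7809} = \frac{-14063 - \left(130 - 144\right)}{47093 + 7809} = \frac{-14063 - -14}{54902} = \left(-14063 + 14\right) \frac{1}{54902} = \left(-14049\right) \frac{1}{54902} = - \frac{14049}{54902}$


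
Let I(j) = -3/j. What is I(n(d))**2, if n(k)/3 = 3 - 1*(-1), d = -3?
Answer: 1/16 ≈ 0.062500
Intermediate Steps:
n(k) = 12 (n(k) = 3*(3 - 1*(-1)) = 3*(3 + 1) = 3*4 = 12)
I(n(d))**2 = (-3/12)**2 = (-3*1/12)**2 = (-1/4)**2 = 1/16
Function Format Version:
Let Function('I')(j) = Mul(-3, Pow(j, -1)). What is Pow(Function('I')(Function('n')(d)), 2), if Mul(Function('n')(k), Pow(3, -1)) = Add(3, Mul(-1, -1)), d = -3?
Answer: Rational(1, 16) ≈ 0.062500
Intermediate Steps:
Function('n')(k) = 12 (Function('n')(k) = Mul(3, Add(3, Mul(-1, -1))) = Mul(3, Add(3, 1)) = Mul(3, 4) = 12)
Pow(Function('I')(Function('n')(d)), 2) = Pow(Mul(-3, Pow(12, -1)), 2) = Pow(Mul(-3, Rational(1, 12)), 2) = Pow(Rational(-1, 4), 2) = Rational(1, 16)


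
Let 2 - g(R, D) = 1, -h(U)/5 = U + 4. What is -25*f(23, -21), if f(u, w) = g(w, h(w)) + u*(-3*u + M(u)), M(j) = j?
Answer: 26425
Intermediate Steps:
h(U) = -20 - 5*U (h(U) = -5*(U + 4) = -5*(4 + U) = -20 - 5*U)
g(R, D) = 1 (g(R, D) = 2 - 1*1 = 2 - 1 = 1)
f(u, w) = 1 - 2*u² (f(u, w) = 1 + u*(-3*u + u) = 1 + u*(-2*u) = 1 - 2*u²)
-25*f(23, -21) = -25*(1 - 2*23²) = -25*(1 - 2*529) = -25*(1 - 1058) = -25*(-1057) = 26425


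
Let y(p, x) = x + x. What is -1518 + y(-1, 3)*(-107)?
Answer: -2160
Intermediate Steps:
y(p, x) = 2*x
-1518 + y(-1, 3)*(-107) = -1518 + (2*3)*(-107) = -1518 + 6*(-107) = -1518 - 642 = -2160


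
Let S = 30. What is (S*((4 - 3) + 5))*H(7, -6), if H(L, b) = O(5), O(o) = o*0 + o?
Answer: 900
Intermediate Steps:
O(o) = o (O(o) = 0 + o = o)
H(L, b) = 5
(S*((4 - 3) + 5))*H(7, -6) = (30*((4 - 3) + 5))*5 = (30*(1 + 5))*5 = (30*6)*5 = 180*5 = 900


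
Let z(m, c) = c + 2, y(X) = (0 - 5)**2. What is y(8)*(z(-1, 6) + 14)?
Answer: 550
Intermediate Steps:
y(X) = 25 (y(X) = (-5)**2 = 25)
z(m, c) = 2 + c
y(8)*(z(-1, 6) + 14) = 25*((2 + 6) + 14) = 25*(8 + 14) = 25*22 = 550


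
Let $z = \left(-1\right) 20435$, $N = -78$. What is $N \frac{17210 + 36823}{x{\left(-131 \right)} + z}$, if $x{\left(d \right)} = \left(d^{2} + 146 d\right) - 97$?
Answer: $\frac{1404858}{7499} \approx 187.34$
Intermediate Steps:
$x{\left(d \right)} = -97 + d^{2} + 146 d$
$z = -20435$
$N \frac{17210 + 36823}{x{\left(-131 \right)} + z} = - 78 \frac{17210 + 36823}{\left(-97 + \left(-131\right)^{2} + 146 \left(-131\right)\right) - 20435} = - 78 \frac{54033}{\left(-97 + 17161 - 19126\right) - 20435} = - 78 \frac{54033}{-2062 - 20435} = - 78 \frac{54033}{-22497} = - 78 \cdot 54033 \left(- \frac{1}{22497}\right) = \left(-78\right) \left(- \frac{18011}{7499}\right) = \frac{1404858}{7499}$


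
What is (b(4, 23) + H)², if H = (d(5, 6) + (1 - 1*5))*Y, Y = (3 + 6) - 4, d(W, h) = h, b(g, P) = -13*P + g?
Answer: 81225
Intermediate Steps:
b(g, P) = g - 13*P
Y = 5 (Y = 9 - 4 = 5)
H = 10 (H = (6 + (1 - 1*5))*5 = (6 + (1 - 5))*5 = (6 - 4)*5 = 2*5 = 10)
(b(4, 23) + H)² = ((4 - 13*23) + 10)² = ((4 - 299) + 10)² = (-295 + 10)² = (-285)² = 81225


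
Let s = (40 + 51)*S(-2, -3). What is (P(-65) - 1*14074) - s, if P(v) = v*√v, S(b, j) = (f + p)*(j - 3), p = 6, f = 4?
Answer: -8614 - 65*I*√65 ≈ -8614.0 - 524.05*I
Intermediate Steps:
S(b, j) = -30 + 10*j (S(b, j) = (4 + 6)*(j - 3) = 10*(-3 + j) = -30 + 10*j)
P(v) = v^(3/2)
s = -5460 (s = (40 + 51)*(-30 + 10*(-3)) = 91*(-30 - 30) = 91*(-60) = -5460)
(P(-65) - 1*14074) - s = ((-65)^(3/2) - 1*14074) - 1*(-5460) = (-65*I*√65 - 14074) + 5460 = (-14074 - 65*I*√65) + 5460 = -8614 - 65*I*√65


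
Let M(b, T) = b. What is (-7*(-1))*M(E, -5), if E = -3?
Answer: -21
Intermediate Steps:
(-7*(-1))*M(E, -5) = -7*(-1)*(-3) = 7*(-3) = -21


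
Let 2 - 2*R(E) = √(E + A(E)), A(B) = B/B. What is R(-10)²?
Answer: (2 - 3*I)²/4 ≈ -1.25 - 3.0*I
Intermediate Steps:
A(B) = 1
R(E) = 1 - √(1 + E)/2 (R(E) = 1 - √(E + 1)/2 = 1 - √(1 + E)/2)
R(-10)² = (1 - √(1 - 10)/2)² = (1 - 3*I/2)²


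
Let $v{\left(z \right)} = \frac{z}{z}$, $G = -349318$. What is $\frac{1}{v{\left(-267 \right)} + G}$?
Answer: $- \frac{1}{349317} \approx -2.8627 \cdot 10^{-6}$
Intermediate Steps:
$v{\left(z \right)} = 1$
$\frac{1}{v{\left(-267 \right)} + G} = \frac{1}{1 - 349318} = \frac{1}{-349317} = - \frac{1}{349317}$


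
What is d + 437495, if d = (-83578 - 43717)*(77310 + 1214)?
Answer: -9995275085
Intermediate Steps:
d = -9995712580 (d = -127295*78524 = -9995712580)
d + 437495 = -9995712580 + 437495 = -9995275085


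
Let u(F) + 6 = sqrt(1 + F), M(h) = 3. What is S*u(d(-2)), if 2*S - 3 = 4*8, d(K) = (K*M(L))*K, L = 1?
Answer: -105 + 35*sqrt(13)/2 ≈ -41.903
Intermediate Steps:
d(K) = 3*K**2 (d(K) = (K*3)*K = (3*K)*K = 3*K**2)
S = 35/2 (S = 3/2 + (4*8)/2 = 3/2 + (1/2)*32 = 3/2 + 16 = 35/2 ≈ 17.500)
u(F) = -6 + sqrt(1 + F)
S*u(d(-2)) = 35*(-6 + sqrt(1 + 3*(-2)**2))/2 = 35*(-6 + sqrt(1 + 3*4))/2 = 35*(-6 + sqrt(1 + 12))/2 = 35*(-6 + sqrt(13))/2 = -105 + 35*sqrt(13)/2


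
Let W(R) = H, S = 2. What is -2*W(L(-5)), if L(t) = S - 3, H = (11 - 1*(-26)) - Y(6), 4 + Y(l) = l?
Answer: -70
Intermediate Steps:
Y(l) = -4 + l
H = 35 (H = (11 - 1*(-26)) - (-4 + 6) = (11 + 26) - 1*2 = 37 - 2 = 35)
L(t) = -1 (L(t) = 2 - 3 = -1)
W(R) = 35
-2*W(L(-5)) = -2*35 = -70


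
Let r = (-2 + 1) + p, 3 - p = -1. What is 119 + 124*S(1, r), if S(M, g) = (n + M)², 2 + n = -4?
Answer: 3219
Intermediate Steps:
p = 4 (p = 3 - 1*(-1) = 3 + 1 = 4)
n = -6 (n = -2 - 4 = -6)
r = 3 (r = (-2 + 1) + 4 = -1 + 4 = 3)
S(M, g) = (-6 + M)²
119 + 124*S(1, r) = 119 + 124*(-6 + 1)² = 119 + 124*(-5)² = 119 + 124*25 = 119 + 3100 = 3219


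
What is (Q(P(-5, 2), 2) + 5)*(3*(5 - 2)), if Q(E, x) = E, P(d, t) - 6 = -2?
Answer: 81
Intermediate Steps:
P(d, t) = 4 (P(d, t) = 6 - 2 = 4)
(Q(P(-5, 2), 2) + 5)*(3*(5 - 2)) = (4 + 5)*(3*(5 - 2)) = 9*(3*3) = 9*9 = 81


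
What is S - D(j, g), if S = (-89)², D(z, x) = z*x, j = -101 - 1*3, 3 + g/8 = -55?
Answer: -40335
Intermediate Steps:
g = -464 (g = -24 + 8*(-55) = -24 - 440 = -464)
j = -104 (j = -101 - 3 = -104)
D(z, x) = x*z
S = 7921
S - D(j, g) = 7921 - (-464)*(-104) = 7921 - 1*48256 = 7921 - 48256 = -40335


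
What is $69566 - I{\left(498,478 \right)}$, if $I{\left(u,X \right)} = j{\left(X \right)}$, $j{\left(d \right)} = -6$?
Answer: $69572$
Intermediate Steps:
$I{\left(u,X \right)} = -6$
$69566 - I{\left(498,478 \right)} = 69566 - -6 = 69566 + 6 = 69572$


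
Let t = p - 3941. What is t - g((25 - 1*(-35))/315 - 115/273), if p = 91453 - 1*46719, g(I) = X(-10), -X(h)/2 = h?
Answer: 40773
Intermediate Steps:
X(h) = -2*h
g(I) = 20 (g(I) = -2*(-10) = 20)
p = 44734 (p = 91453 - 46719 = 44734)
t = 40793 (t = 44734 - 3941 = 40793)
t - g((25 - 1*(-35))/315 - 115/273) = 40793 - 1*20 = 40793 - 20 = 40773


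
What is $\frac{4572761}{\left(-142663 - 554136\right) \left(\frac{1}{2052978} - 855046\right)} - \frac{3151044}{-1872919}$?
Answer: $\frac{3854231021281681200727074}{2290869178424989063065347} \approx 1.6824$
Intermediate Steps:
$\frac{4572761}{\left(-142663 - 554136\right) \left(\frac{1}{2052978} - 855046\right)} - \frac{3151044}{-1872919} = \frac{4572761}{\left(-696799\right) \left(\frac{1}{2052978} - 855046\right)} - - \frac{3151044}{1872919} = \frac{4572761}{\left(-696799\right) \left(- \frac{1755390626987}{2052978}\right)} + \frac{3151044}{1872919} = \frac{4572761}{\frac{1223154433493914613}{2052978}} + \frac{3151044}{1872919} = 4572761 \cdot \frac{2052978}{1223154433493914613} + \frac{3151044}{1872919} = \frac{9387777732258}{1223154433493914613} + \frac{3151044}{1872919} = \frac{3854231021281681200727074}{2290869178424989063065347}$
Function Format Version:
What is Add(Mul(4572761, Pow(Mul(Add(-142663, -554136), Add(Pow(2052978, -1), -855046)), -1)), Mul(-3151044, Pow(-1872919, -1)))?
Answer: Rational(3854231021281681200727074, 2290869178424989063065347) ≈ 1.6824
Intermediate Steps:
Add(Mul(4572761, Pow(Mul(Add(-142663, -554136), Add(Pow(2052978, -1), -855046)), -1)), Mul(-3151044, Pow(-1872919, -1))) = Add(Mul(4572761, Pow(Mul(-696799, Add(Rational(1, 2052978), -855046)), -1)), Mul(-3151044, Rational(-1, 1872919))) = Add(Mul(4572761, Pow(Mul(-696799, Rational(-1755390626987, 2052978)), -1)), Rational(3151044, 1872919)) = Add(Mul(4572761, Pow(Rational(1223154433493914613, 2052978), -1)), Rational(3151044, 1872919)) = Add(Mul(4572761, Rational(2052978, 1223154433493914613)), Rational(3151044, 1872919)) = Add(Rational(9387777732258, 1223154433493914613), Rational(3151044, 1872919)) = Rational(3854231021281681200727074, 2290869178424989063065347)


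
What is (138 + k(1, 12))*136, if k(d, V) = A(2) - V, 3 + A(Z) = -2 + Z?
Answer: 16728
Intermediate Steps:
A(Z) = -5 + Z (A(Z) = -3 + (-2 + Z) = -5 + Z)
k(d, V) = -3 - V (k(d, V) = (-5 + 2) - V = -3 - V)
(138 + k(1, 12))*136 = (138 + (-3 - 1*12))*136 = (138 + (-3 - 12))*136 = (138 - 15)*136 = 123*136 = 16728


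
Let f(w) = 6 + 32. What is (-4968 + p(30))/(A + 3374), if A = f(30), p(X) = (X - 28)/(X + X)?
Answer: -149039/102360 ≈ -1.4560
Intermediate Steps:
p(X) = (-28 + X)/(2*X) (p(X) = (-28 + X)/((2*X)) = (-28 + X)*(1/(2*X)) = (-28 + X)/(2*X))
f(w) = 38
A = 38
(-4968 + p(30))/(A + 3374) = (-4968 + (1/2)*(-28 + 30)/30)/(38 + 3374) = (-4968 + (1/2)*(1/30)*2)/3412 = (-4968 + 1/30)*(1/3412) = -149039/30*1/3412 = -149039/102360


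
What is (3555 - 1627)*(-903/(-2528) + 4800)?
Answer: 2924608023/316 ≈ 9.2551e+6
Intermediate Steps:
(3555 - 1627)*(-903/(-2528) + 4800) = 1928*(-903*(-1/2528) + 4800) = 1928*(903/2528 + 4800) = 1928*(12135303/2528) = 2924608023/316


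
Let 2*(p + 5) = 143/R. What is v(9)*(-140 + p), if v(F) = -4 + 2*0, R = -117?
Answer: 5242/9 ≈ 582.44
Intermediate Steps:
p = -101/18 (p = -5 + (143/(-117))/2 = -5 + (143*(-1/117))/2 = -5 + (1/2)*(-11/9) = -5 - 11/18 = -101/18 ≈ -5.6111)
v(F) = -4 (v(F) = -4 + 0 = -4)
v(9)*(-140 + p) = -4*(-140 - 101/18) = -4*(-2621/18) = 5242/9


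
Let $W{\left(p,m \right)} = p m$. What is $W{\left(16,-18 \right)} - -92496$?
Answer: $92208$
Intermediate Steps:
$W{\left(p,m \right)} = m p$
$W{\left(16,-18 \right)} - -92496 = \left(-18\right) 16 - -92496 = -288 + 92496 = 92208$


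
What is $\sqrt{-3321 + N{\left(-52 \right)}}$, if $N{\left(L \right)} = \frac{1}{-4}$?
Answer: $\frac{i \sqrt{13285}}{2} \approx 57.63 i$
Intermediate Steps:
$N{\left(L \right)} = - \frac{1}{4}$
$\sqrt{-3321 + N{\left(-52 \right)}} = \sqrt{-3321 - \frac{1}{4}} = \sqrt{- \frac{13285}{4}} = \frac{i \sqrt{13285}}{2}$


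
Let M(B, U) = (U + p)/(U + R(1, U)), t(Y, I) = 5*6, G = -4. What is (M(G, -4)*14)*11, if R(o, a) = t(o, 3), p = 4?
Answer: 0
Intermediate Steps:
t(Y, I) = 30
R(o, a) = 30
M(B, U) = (4 + U)/(30 + U) (M(B, U) = (U + 4)/(U + 30) = (4 + U)/(30 + U))
(M(G, -4)*14)*11 = (((4 - 4)/(30 - 4))*14)*11 = ((0/26)*14)*11 = (((1/26)*0)*14)*11 = (0*14)*11 = 0*11 = 0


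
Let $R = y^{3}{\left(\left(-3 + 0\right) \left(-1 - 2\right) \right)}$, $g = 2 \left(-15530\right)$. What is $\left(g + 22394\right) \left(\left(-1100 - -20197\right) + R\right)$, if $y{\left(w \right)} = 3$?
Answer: $-165728584$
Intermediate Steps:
$g = -31060$
$R = 27$ ($R = 3^{3} = 27$)
$\left(g + 22394\right) \left(\left(-1100 - -20197\right) + R\right) = \left(-31060 + 22394\right) \left(\left(-1100 - -20197\right) + 27\right) = - 8666 \left(\left(-1100 + 20197\right) + 27\right) = - 8666 \left(19097 + 27\right) = \left(-8666\right) 19124 = -165728584$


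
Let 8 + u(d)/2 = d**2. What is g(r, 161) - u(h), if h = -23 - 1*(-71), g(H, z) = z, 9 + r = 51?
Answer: -4431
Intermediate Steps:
r = 42 (r = -9 + 51 = 42)
h = 48 (h = -23 + 71 = 48)
u(d) = -16 + 2*d**2
g(r, 161) - u(h) = 161 - (-16 + 2*48**2) = 161 - (-16 + 2*2304) = 161 - (-16 + 4608) = 161 - 1*4592 = 161 - 4592 = -4431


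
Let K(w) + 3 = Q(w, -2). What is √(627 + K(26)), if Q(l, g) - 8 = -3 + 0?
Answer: √629 ≈ 25.080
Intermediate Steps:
Q(l, g) = 5 (Q(l, g) = 8 + (-3 + 0) = 8 - 3 = 5)
K(w) = 2 (K(w) = -3 + 5 = 2)
√(627 + K(26)) = √(627 + 2) = √629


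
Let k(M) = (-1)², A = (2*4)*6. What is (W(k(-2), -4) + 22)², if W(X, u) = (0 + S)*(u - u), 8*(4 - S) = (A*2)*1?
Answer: 484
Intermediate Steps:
A = 48 (A = 8*6 = 48)
S = -8 (S = 4 - 48*2/8 = 4 - 12 = -8)
k(M) = 1
W(X, u) = 0 (W(X, u) = (0 - 8)*(u - u) = -8*0 = 0)
(W(k(-2), -4) + 22)² = (0 + 22)² = 22² = 484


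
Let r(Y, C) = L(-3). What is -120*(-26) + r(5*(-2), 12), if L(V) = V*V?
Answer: 3129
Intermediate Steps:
L(V) = V²
r(Y, C) = 9 (r(Y, C) = (-3)² = 9)
-120*(-26) + r(5*(-2), 12) = -120*(-26) + 9 = 3120 + 9 = 3129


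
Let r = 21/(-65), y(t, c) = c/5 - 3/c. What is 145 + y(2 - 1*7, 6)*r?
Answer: 94103/650 ≈ 144.77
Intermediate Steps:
y(t, c) = -3/c + c/5 (y(t, c) = c*(1/5) - 3/c = c/5 - 3/c = -3/c + c/5)
r = -21/65 (r = 21*(-1/65) = -21/65 ≈ -0.32308)
145 + y(2 - 1*7, 6)*r = 145 + (-3/6 + (1/5)*6)*(-21/65) = 145 + (-3*1/6 + 6/5)*(-21/65) = 145 + (-1/2 + 6/5)*(-21/65) = 145 + (7/10)*(-21/65) = 145 - 147/650 = 94103/650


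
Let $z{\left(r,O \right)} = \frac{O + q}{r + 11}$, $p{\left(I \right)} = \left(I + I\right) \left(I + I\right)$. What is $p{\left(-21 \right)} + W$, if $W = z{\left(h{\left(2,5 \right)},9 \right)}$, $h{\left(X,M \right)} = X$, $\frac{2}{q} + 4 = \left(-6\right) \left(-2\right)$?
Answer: $\frac{91765}{52} \approx 1764.7$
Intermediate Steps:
$q = \frac{1}{4}$ ($q = \frac{2}{-4 - -12} = \frac{2}{-4 + 12} = \frac{2}{8} = 2 \cdot \frac{1}{8} = \frac{1}{4} \approx 0.25$)
$p{\left(I \right)} = 4 I^{2}$ ($p{\left(I \right)} = 2 I 2 I = 4 I^{2}$)
$z{\left(r,O \right)} = \frac{\frac{1}{4} + O}{11 + r}$ ($z{\left(r,O \right)} = \frac{O + \frac{1}{4}}{r + 11} = \frac{\frac{1}{4} + O}{11 + r}$)
$W = \frac{37}{52}$ ($W = \frac{\frac{1}{4} + 9}{11 + 2} = \frac{1}{13} \cdot \frac{37}{4} = \frac{37}{52} \approx 0.71154$)
$p{\left(-21 \right)} + W = 4 \left(-21\right)^{2} + \frac{37}{52} = 4 \cdot 441 + \frac{37}{52} = 1764 + \frac{37}{52} = \frac{91765}{52}$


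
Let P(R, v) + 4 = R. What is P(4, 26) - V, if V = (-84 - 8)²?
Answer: -8464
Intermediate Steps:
P(R, v) = -4 + R
V = 8464 (V = (-92)² = 8464)
P(4, 26) - V = (-4 + 4) - 1*8464 = 0 - 8464 = -8464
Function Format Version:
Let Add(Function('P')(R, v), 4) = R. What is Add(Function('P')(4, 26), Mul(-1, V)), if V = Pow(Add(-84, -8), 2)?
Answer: -8464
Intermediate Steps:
Function('P')(R, v) = Add(-4, R)
V = 8464 (V = Pow(-92, 2) = 8464)
Add(Function('P')(4, 26), Mul(-1, V)) = Add(Add(-4, 4), Mul(-1, 8464)) = Add(0, -8464) = -8464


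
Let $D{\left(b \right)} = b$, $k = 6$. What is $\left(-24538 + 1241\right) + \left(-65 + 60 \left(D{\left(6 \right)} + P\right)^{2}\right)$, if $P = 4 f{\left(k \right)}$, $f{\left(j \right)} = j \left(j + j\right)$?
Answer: $5162798$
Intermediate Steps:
$f{\left(j \right)} = 2 j^{2}$ ($f{\left(j \right)} = j 2 j = 2 j^{2}$)
$P = 288$ ($P = 4 \cdot 2 \cdot 6^{2} = 4 \cdot 2 \cdot 36 = 4 \cdot 72 = 288$)
$\left(-24538 + 1241\right) + \left(-65 + 60 \left(D{\left(6 \right)} + P\right)^{2}\right) = \left(-24538 + 1241\right) - \left(65 - 60 \left(6 + 288\right)^{2}\right) = -23297 - \left(65 - 60 \cdot 294^{2}\right) = -23297 + \left(-65 + 60 \cdot 86436\right) = -23297 + \left(-65 + 5186160\right) = -23297 + 5186095 = 5162798$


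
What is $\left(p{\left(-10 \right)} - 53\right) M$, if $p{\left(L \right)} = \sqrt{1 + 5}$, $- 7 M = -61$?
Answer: $- \frac{3233}{7} + \frac{61 \sqrt{6}}{7} \approx -440.51$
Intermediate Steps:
$M = \frac{61}{7}$ ($M = \left(- \frac{1}{7}\right) \left(-61\right) = \frac{61}{7} \approx 8.7143$)
$p{\left(L \right)} = \sqrt{6}$
$\left(p{\left(-10 \right)} - 53\right) M = \left(\sqrt{6} - 53\right) \frac{61}{7} = \left(-53 + \sqrt{6}\right) \frac{61}{7} = - \frac{3233}{7} + \frac{61 \sqrt{6}}{7}$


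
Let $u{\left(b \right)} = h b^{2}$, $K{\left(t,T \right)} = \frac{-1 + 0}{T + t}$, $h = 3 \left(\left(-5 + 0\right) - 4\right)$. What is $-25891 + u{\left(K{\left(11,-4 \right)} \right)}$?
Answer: $- \frac{1268686}{49} \approx -25892.0$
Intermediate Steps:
$h = -27$ ($h = 3 \left(-5 - 4\right) = 3 \left(-9\right) = -27$)
$K{\left(t,T \right)} = - \frac{1}{T + t}$
$u{\left(b \right)} = - 27 b^{2}$
$-25891 + u{\left(K{\left(11,-4 \right)} \right)} = -25891 - 27 \left(- \frac{1}{-4 + 11}\right)^{2} = -25891 - 27 \left(- \frac{1}{7}\right)^{2} = -25891 - \frac{27}{49} = - \frac{1268686}{49}$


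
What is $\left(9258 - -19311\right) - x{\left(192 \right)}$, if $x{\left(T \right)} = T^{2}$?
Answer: $-8295$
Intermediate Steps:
$\left(9258 - -19311\right) - x{\left(192 \right)} = \left(9258 - -19311\right) - 192^{2} = \left(9258 + 19311\right) - 36864 = 28569 - 36864 = -8295$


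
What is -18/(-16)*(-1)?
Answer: -9/8 ≈ -1.1250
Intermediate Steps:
-18/(-16)*(-1) = -18*(-1/16)*(-1) = (9/8)*(-1) = -9/8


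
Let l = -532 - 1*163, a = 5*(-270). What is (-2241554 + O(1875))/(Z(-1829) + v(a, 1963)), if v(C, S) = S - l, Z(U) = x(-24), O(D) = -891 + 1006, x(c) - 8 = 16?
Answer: -2241439/2682 ≈ -835.73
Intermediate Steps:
a = -1350
x(c) = 24 (x(c) = 8 + 16 = 24)
O(D) = 115
Z(U) = 24
l = -695 (l = -532 - 163 = -695)
v(C, S) = 695 + S (v(C, S) = S - 1*(-695) = S + 695 = 695 + S)
(-2241554 + O(1875))/(Z(-1829) + v(a, 1963)) = (-2241554 + 115)/(24 + (695 + 1963)) = -2241439/(24 + 2658) = -2241439/2682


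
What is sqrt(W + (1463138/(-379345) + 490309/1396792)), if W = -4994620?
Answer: I*sqrt(350570180083318158220820357210)/264933030620 ≈ 2234.9*I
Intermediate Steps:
sqrt(W + (1463138/(-379345) + 490309/1396792)) = sqrt(-4994620 + (1463138/(-379345) + 490309/1396792)) = sqrt(-4994620 + (1463138*(-1/379345) + 490309*(1/1396792))) = sqrt(-4994620 + (-1463138/379345 + 490309/1396792)) = sqrt(-4994620 - 1857703185691/529866061240) = sqrt(-2646481484493714491/529866061240) = I*sqrt(350570180083318158220820357210)/264933030620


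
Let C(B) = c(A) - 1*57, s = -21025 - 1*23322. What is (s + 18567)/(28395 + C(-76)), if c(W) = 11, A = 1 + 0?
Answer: -25780/28349 ≈ -0.90938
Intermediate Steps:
A = 1
s = -44347 (s = -21025 - 23322 = -44347)
C(B) = -46 (C(B) = 11 - 1*57 = 11 - 57 = -46)
(s + 18567)/(28395 + C(-76)) = (-44347 + 18567)/(28395 - 46) = -25780/28349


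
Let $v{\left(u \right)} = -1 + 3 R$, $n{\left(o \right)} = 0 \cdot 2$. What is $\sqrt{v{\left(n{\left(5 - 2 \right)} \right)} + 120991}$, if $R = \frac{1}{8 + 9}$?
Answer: $\frac{9 \sqrt{431681}}{17} \approx 347.84$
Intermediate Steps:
$n{\left(o \right)} = 0$
$R = \frac{1}{17} \approx 0.058824$
$v{\left(u \right)} = - \frac{14}{17}$ ($v{\left(u \right)} = -1 + 3 \cdot \frac{1}{17} = -1 + \frac{3}{17} = - \frac{14}{17}$)
$\sqrt{v{\left(n{\left(5 - 2 \right)} \right)} + 120991} = \sqrt{- \frac{14}{17} + 120991} = \sqrt{\frac{2056833}{17}} = \frac{9 \sqrt{431681}}{17}$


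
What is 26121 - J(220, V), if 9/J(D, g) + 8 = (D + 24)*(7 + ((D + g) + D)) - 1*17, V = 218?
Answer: 4237740426/162235 ≈ 26121.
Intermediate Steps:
J(D, g) = 9/(-25 + (24 + D)*(7 + g + 2*D)) (J(D, g) = 9/(-8 + ((D + 24)*(7 + ((D + g) + D)) - 1*17)) = 9/(-8 + ((24 + D)*(7 + (g + 2*D)) - 17)) = 9/(-8 + ((24 + D)*(7 + g + 2*D) - 17)) = 9/(-8 + (-17 + (24 + D)*(7 + g + 2*D))) = 9/(-25 + (24 + D)*(7 + g + 2*D)))
26121 - J(220, V) = 26121 - 9/(143 + 2*220² + 24*218 + 55*220 + 220*218) = 26121 - 9/(143 + 2*48400 + 5232 + 12100 + 47960) = 26121 - 9/(143 + 96800 + 5232 + 12100 + 47960) = 26121 - 9/162235 = 4237740426/162235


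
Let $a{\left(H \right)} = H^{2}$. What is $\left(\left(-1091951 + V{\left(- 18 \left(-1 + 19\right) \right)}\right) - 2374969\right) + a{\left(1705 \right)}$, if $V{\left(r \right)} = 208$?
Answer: $-559687$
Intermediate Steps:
$\left(\left(-1091951 + V{\left(- 18 \left(-1 + 19\right) \right)}\right) - 2374969\right) + a{\left(1705 \right)} = \left(\left(-1091951 + 208\right) - 2374969\right) + 1705^{2} = \left(-1091743 - 2374969\right) + 2907025 = -3466712 + 2907025 = -559687$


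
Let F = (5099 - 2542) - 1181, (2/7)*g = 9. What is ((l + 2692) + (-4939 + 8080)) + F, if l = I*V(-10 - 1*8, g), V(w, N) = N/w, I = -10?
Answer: 14453/2 ≈ 7226.5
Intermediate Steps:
g = 63/2 (g = (7/2)*9 = 63/2 ≈ 31.500)
l = 35/2 (l = -315/(-10 - 1*8) = -315/(-10 - 8) = -315/(-18) = -315*(-1)/18 = -10*(-7/4) = 35/2 ≈ 17.500)
F = 1376 (F = 2557 - 1181 = 1376)
((l + 2692) + (-4939 + 8080)) + F = ((35/2 + 2692) + (-4939 + 8080)) + 1376 = (5419/2 + 3141) + 1376 = 11701/2 + 1376 = 14453/2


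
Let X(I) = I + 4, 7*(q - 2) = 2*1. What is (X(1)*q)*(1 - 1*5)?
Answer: -320/7 ≈ -45.714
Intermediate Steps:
q = 16/7 (q = 2 + (2*1)/7 = 2 + (1/7)*2 = 2 + 2/7 = 16/7 ≈ 2.2857)
X(I) = 4 + I
(X(1)*q)*(1 - 1*5) = ((4 + 1)*(16/7))*(1 - 1*5) = (5*(16/7))*(1 - 5) = (80/7)*(-4) = -320/7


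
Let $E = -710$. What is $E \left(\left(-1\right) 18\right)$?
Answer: $12780$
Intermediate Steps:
$E \left(\left(-1\right) 18\right) = - 710 \left(\left(-1\right) 18\right) = \left(-710\right) \left(-18\right) = 12780$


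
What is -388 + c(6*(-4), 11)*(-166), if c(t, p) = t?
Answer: 3596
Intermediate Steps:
-388 + c(6*(-4), 11)*(-166) = -388 + (6*(-4))*(-166) = -388 - 24*(-166) = -388 + 3984 = 3596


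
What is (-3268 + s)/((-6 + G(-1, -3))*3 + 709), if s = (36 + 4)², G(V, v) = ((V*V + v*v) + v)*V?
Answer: -834/335 ≈ -2.4896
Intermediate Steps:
G(V, v) = V*(v + V² + v²) (G(V, v) = ((V² + v²) + v)*V = (v + V² + v²)*V = V*(v + V² + v²))
s = 1600 (s = 40² = 1600)
(-3268 + s)/((-6 + G(-1, -3))*3 + 709) = (-3268 + 1600)/((-6 - (-3 + (-1)² + (-3)²))*3 + 709) = -1668/((-6 - (-3 + 1 + 9))*3 + 709) = -1668/((-6 - 1*7)*3 + 709) = -1668/((-6 - 7)*3 + 709) = -1668/(-13*3 + 709) = -1668/(-39 + 709) = -1668/670 = -1668*1/670 = -834/335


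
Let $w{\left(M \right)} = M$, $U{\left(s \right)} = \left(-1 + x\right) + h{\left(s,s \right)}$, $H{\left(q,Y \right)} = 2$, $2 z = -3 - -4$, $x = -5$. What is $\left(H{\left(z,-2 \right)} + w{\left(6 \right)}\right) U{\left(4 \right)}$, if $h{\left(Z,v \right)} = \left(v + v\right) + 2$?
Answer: $32$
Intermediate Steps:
$h{\left(Z,v \right)} = 2 + 2 v$ ($h{\left(Z,v \right)} = 2 v + 2 = 2 + 2 v$)
$z = \frac{1}{2}$ ($z = \frac{-3 - -4}{2} = \frac{-3 + 4}{2} = \frac{1}{2} \cdot 1 = \frac{1}{2} \approx 0.5$)
$U{\left(s \right)} = -4 + 2 s$ ($U{\left(s \right)} = \left(-1 - 5\right) + \left(2 + 2 s\right) = -6 + \left(2 + 2 s\right) = -4 + 2 s$)
$\left(H{\left(z,-2 \right)} + w{\left(6 \right)}\right) U{\left(4 \right)} = \left(2 + 6\right) \left(-4 + 2 \cdot 4\right) = 8 \left(-4 + 8\right) = 8 \cdot 4 = 32$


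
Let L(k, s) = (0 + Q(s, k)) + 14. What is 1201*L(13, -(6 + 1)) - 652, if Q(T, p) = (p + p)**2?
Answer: 828038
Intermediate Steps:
Q(T, p) = 4*p**2 (Q(T, p) = (2*p)**2 = 4*p**2)
L(k, s) = 14 + 4*k**2 (L(k, s) = (0 + 4*k**2) + 14 = 4*k**2 + 14 = 14 + 4*k**2)
1201*L(13, -(6 + 1)) - 652 = 1201*(14 + 4*13**2) - 652 = 1201*(14 + 4*169) - 652 = 1201*(14 + 676) - 652 = 1201*690 - 652 = 828690 - 652 = 828038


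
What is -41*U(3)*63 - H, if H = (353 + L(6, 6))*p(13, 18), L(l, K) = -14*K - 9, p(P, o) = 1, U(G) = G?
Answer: -8009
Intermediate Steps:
L(l, K) = -9 - 14*K
H = 260 (H = (353 + (-9 - 14*6))*1 = (353 + (-9 - 84))*1 = (353 - 93)*1 = 260*1 = 260)
-41*U(3)*63 - H = -41*3*63 - 1*260 = -123*63 - 260 = -7749 - 260 = -8009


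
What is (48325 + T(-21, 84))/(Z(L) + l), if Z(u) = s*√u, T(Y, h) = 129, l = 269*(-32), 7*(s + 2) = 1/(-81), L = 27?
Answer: -4966314825024/882279597023 + 3464703270*√3/882279597023 ≈ -5.6222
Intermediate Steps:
s = -1135/567 (s = -2 + (⅐)/(-81) = -2 + (⅐)*(-1/81) = -2 - 1/567 = -1135/567 ≈ -2.0018)
l = -8608
Z(u) = -1135*√u/567
(48325 + T(-21, 84))/(Z(L) + l) = (48325 + 129)/(-1135*√3/189 - 8608) = 48454/(-1135*√3/189 - 8608) = 48454/(-8608 - 1135*√3/189)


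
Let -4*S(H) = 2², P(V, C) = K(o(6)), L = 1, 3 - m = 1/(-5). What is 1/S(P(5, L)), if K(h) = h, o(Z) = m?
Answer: -1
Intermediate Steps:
m = 16/5 (m = 3 - 1/(-5) = 3 - 1*(-⅕) = 3 + ⅕ = 16/5 ≈ 3.2000)
o(Z) = 16/5
P(V, C) = 16/5
S(H) = -1 (S(H) = -¼*2² = -¼*4 = -1)
1/S(P(5, L)) = 1/(-1) = -1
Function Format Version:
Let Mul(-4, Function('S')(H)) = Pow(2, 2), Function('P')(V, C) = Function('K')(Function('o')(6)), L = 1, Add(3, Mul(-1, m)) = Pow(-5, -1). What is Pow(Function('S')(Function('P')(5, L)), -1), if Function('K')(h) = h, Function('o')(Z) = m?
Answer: -1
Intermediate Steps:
m = Rational(16, 5) (m = Add(3, Mul(-1, Pow(-5, -1))) = Add(3, Mul(-1, Rational(-1, 5))) = Add(3, Rational(1, 5)) = Rational(16, 5) ≈ 3.2000)
Function('o')(Z) = Rational(16, 5)
Function('P')(V, C) = Rational(16, 5)
Function('S')(H) = -1 (Function('S')(H) = Mul(Rational(-1, 4), Pow(2, 2)) = Mul(Rational(-1, 4), 4) = -1)
Pow(Function('S')(Function('P')(5, L)), -1) = Pow(-1, -1) = -1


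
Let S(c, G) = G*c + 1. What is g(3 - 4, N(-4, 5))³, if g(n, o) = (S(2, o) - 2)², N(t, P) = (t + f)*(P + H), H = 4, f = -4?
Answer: 9294114390625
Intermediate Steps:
S(c, G) = 1 + G*c
N(t, P) = (-4 + t)*(4 + P) (N(t, P) = (t - 4)*(P + 4) = (-4 + t)*(4 + P))
g(n, o) = (-1 + 2*o)² (g(n, o) = ((1 + o*2) - 2)² = ((1 + 2*o) - 2)² = (-1 + 2*o)²)
g(3 - 4, N(-4, 5))³ = ((-1 + 2*(-16 - 4*5 + 4*(-4) + 5*(-4)))²)³ = ((-1 + 2*(-16 - 20 - 16 - 20))²)³ = ((-1 + 2*(-72))²)³ = ((-1 - 144)²)³ = ((-145)²)³ = 21025³ = 9294114390625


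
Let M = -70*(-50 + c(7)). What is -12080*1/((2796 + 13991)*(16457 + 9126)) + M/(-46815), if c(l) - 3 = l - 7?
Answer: -282698983258/4021051030023 ≈ -0.070305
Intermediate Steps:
c(l) = -4 + l (c(l) = 3 + (l - 7) = 3 + (-7 + l) = -4 + l)
M = 3290 (M = -70*(-50 + (-4 + 7)) = -70*(-50 + 3) = -70*(-47) = 3290)
-12080*1/((2796 + 13991)*(16457 + 9126)) + M/(-46815) = -12080*1/((2796 + 13991)*(16457 + 9126)) + 3290/(-46815) = -12080/(16787*25583) + 3290*(-1/46815) = -12080/429461821 - 658/9363 = -282698983258/4021051030023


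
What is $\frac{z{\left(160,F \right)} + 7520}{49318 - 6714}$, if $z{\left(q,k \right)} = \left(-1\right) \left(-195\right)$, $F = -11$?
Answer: $\frac{7715}{42604} \approx 0.18109$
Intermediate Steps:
$z{\left(q,k \right)} = 195$
$\frac{z{\left(160,F \right)} + 7520}{49318 - 6714} = \frac{195 + 7520}{49318 - 6714} = \frac{7715}{42604}$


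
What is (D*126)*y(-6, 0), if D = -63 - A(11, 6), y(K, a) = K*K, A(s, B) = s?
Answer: -335664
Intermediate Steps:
y(K, a) = K**2
D = -74 (D = -63 - 1*11 = -63 - 11 = -74)
(D*126)*y(-6, 0) = -74*126*(-6)**2 = -9324*36 = -335664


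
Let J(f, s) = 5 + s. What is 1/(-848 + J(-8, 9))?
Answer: -1/834 ≈ -0.0011990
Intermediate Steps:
1/(-848 + J(-8, 9)) = 1/(-848 + (5 + 9)) = 1/(-848 + 14) = 1/(-834) = -1/834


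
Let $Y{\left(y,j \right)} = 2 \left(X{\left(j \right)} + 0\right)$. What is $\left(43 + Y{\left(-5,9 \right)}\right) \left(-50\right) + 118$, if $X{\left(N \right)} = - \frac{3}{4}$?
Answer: $-1957$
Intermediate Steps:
$X{\left(N \right)} = - \frac{3}{4}$ ($X{\left(N \right)} = \left(-3\right) \frac{1}{4} = - \frac{3}{4}$)
$Y{\left(y,j \right)} = - \frac{3}{2}$ ($Y{\left(y,j \right)} = 2 \left(- \frac{3}{4} + 0\right) = 2 \left(- \frac{3}{4}\right) = - \frac{3}{2}$)
$\left(43 + Y{\left(-5,9 \right)}\right) \left(-50\right) + 118 = \left(43 - \frac{3}{2}\right) \left(-50\right) + 118 = \frac{83}{2} \left(-50\right) + 118 = -2075 + 118 = -1957$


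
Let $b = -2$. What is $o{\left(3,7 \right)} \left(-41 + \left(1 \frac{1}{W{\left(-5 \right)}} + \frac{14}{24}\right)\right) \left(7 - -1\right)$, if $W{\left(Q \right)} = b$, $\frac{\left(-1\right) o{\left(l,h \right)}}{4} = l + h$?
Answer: $\frac{39280}{3} \approx 13093.0$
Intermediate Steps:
$o{\left(l,h \right)} = - 4 h - 4 l$ ($o{\left(l,h \right)} = - 4 \left(l + h\right) = - 4 \left(h + l\right) = - 4 h - 4 l$)
$W{\left(Q \right)} = -2$
$o{\left(3,7 \right)} \left(-41 + \left(1 \frac{1}{W{\left(-5 \right)}} + \frac{14}{24}\right)\right) \left(7 - -1\right) = \left(\left(-4\right) 7 - 12\right) \left(-41 + \left(1 \frac{1}{-2} + \frac{14}{24}\right)\right) \left(7 - -1\right) = \left(-28 - 12\right) \left(-41 + \left(1 \left(- \frac{1}{2}\right) + 14 \cdot \frac{1}{24}\right)\right) \left(7 + 1\right) = - 40 \left(-41 + \left(- \frac{1}{2} + \frac{7}{12}\right)\right) 8 = - 40 \left(-41 + \frac{1}{12}\right) 8 = \left(-40\right) \left(- \frac{491}{12}\right) 8 = \frac{4910}{3} \cdot 8 = \frac{39280}{3}$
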